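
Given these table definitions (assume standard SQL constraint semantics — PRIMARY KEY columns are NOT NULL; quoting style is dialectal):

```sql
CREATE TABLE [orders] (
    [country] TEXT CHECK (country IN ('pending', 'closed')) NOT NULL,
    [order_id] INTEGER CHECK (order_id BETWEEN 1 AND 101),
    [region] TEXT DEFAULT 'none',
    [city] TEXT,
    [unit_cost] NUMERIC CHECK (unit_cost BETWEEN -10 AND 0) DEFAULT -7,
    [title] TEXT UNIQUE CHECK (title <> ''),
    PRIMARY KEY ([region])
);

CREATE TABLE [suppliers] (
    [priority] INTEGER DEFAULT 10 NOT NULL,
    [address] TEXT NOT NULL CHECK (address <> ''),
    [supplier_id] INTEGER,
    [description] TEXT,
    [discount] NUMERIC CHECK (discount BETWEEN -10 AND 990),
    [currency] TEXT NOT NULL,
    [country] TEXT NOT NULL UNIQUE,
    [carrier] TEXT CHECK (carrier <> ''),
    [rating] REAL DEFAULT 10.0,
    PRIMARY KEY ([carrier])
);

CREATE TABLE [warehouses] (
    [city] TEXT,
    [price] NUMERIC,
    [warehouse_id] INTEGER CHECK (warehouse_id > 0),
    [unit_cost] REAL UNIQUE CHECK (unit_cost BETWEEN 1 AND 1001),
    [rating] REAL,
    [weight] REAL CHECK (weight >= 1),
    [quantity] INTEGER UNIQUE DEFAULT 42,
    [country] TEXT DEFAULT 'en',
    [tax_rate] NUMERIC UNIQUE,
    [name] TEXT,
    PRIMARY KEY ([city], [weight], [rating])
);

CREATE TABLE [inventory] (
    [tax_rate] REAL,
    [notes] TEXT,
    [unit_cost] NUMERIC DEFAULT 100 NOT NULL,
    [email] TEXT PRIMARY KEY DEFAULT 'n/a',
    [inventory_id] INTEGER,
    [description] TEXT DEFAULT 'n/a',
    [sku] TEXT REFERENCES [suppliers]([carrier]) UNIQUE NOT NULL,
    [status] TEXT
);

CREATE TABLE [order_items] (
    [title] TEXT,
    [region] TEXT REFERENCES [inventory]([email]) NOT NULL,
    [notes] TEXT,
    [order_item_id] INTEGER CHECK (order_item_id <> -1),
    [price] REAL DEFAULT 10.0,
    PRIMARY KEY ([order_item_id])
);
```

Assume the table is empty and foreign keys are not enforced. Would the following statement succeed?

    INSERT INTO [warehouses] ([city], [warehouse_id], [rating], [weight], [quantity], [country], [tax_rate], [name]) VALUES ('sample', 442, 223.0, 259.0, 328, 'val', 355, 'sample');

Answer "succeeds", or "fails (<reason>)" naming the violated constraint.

NOT NULL columns: city is supplied; rating is supplied; weight is supplied.
CHECK constraints: 442 satisfies (warehouse_id > 0); 259.0 satisfies (weight >= 1).
No constraint is violated.

succeeds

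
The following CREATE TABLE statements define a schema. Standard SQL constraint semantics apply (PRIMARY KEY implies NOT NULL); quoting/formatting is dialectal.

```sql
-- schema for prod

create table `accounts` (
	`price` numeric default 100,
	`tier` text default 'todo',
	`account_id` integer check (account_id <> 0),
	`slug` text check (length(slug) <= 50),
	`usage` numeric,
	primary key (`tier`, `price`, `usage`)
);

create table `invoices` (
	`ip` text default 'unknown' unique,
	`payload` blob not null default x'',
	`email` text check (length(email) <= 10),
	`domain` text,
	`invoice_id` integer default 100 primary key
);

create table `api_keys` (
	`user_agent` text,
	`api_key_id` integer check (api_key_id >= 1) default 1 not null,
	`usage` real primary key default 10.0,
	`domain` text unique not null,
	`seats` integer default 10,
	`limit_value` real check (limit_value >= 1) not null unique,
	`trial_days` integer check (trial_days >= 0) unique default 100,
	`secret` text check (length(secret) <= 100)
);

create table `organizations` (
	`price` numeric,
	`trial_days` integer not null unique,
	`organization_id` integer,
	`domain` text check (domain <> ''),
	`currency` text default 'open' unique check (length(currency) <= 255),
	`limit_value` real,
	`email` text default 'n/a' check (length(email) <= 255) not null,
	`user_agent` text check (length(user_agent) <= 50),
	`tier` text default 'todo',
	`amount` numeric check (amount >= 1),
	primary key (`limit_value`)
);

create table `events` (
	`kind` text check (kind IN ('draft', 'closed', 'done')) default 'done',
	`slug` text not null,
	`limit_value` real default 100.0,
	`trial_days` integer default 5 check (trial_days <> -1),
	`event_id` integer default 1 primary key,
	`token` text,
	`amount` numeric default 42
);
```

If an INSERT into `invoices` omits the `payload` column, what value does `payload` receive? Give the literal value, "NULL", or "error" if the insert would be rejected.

payload has an explicit DEFAULT x''.
When the column is omitted from an INSERT, that default is used.

x''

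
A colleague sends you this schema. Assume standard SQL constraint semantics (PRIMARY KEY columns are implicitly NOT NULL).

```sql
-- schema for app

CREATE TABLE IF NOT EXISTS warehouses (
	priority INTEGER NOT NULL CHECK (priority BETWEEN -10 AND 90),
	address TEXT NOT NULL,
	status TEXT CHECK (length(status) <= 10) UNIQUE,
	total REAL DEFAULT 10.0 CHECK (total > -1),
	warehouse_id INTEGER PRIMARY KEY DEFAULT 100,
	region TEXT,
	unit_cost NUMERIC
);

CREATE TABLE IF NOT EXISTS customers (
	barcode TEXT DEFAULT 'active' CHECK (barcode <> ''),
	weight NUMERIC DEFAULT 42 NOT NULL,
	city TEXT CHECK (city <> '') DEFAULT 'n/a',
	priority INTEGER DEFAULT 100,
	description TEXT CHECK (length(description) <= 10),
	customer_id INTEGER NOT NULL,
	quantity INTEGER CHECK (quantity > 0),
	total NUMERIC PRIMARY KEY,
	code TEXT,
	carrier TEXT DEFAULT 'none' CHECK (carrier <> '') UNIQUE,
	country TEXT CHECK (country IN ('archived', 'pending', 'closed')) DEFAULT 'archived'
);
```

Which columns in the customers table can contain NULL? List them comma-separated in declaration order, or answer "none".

- barcode: CHECK does not forbid NULL (a CHECK constraint passes when its expression is NULL) → nullable.
- weight: declared NOT NULL → not nullable.
- city: CHECK does not forbid NULL (a CHECK constraint passes when its expression is NULL) → nullable.
- priority: DEFAULT only fills an omitted column; an explicit NULL is still allowed → nullable.
- description: CHECK does not forbid NULL (a CHECK constraint passes when its expression is NULL) → nullable.
- customer_id: declared NOT NULL → not nullable.
- quantity: CHECK does not forbid NULL (a CHECK constraint passes when its expression is NULL) → nullable.
- total: part of the PRIMARY KEY, which implies NOT NULL → not nullable.
- code: no NOT NULL constraint applies → nullable.
- carrier: CHECK does not forbid NULL (a CHECK constraint passes when its expression is NULL) → nullable.
- country: CHECK does not forbid NULL (a CHECK constraint passes when its expression is NULL) → nullable.

barcode, city, priority, description, quantity, code, carrier, country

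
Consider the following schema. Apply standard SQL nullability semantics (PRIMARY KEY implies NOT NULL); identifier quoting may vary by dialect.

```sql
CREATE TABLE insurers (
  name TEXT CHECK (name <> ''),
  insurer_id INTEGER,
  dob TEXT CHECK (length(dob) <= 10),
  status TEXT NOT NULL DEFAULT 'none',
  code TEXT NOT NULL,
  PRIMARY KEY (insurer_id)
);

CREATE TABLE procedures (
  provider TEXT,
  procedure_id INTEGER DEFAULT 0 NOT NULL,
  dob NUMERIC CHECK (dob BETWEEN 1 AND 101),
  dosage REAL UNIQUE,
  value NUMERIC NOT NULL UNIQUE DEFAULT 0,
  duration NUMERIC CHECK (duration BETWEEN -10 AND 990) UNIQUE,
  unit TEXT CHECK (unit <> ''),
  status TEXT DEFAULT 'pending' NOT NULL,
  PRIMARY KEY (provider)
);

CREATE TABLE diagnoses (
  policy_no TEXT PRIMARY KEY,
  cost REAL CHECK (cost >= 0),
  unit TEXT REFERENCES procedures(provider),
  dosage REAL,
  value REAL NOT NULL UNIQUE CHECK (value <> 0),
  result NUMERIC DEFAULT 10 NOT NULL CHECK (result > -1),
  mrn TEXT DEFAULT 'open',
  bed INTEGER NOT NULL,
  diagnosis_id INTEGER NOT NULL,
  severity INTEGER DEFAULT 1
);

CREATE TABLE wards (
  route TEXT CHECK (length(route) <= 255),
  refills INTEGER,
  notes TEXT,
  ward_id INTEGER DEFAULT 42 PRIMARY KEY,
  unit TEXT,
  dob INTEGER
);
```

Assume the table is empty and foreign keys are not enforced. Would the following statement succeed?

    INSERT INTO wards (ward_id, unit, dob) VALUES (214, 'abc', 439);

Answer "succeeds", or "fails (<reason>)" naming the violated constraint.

succeeds

NOT NULL columns: ward_id is supplied.
No constraint is violated.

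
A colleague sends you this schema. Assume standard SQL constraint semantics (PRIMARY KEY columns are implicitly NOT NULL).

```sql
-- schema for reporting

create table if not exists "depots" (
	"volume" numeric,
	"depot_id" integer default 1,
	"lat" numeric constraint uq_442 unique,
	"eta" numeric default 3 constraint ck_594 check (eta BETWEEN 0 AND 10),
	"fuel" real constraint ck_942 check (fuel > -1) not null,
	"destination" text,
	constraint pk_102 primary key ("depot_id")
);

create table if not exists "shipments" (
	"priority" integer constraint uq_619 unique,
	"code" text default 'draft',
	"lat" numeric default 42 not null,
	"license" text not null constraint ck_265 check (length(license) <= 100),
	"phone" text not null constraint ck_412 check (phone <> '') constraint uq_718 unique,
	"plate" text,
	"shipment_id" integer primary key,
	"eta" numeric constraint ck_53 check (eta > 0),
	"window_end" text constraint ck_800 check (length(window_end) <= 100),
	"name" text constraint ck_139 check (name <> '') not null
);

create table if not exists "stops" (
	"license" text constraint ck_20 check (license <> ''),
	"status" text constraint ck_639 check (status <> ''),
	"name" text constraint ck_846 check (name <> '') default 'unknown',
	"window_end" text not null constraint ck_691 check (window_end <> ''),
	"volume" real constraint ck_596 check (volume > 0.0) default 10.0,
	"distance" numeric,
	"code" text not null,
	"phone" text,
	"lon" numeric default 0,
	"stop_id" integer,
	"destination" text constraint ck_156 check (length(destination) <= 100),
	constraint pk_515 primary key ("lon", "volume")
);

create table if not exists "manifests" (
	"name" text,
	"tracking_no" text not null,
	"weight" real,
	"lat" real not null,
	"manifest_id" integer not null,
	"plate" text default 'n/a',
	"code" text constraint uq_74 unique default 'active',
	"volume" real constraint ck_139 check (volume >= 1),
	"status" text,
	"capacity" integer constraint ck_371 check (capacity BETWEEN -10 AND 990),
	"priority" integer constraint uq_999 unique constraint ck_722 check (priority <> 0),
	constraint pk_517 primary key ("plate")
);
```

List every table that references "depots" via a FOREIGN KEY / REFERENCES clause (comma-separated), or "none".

No REFERENCES clause anywhere in the schema names depots.

none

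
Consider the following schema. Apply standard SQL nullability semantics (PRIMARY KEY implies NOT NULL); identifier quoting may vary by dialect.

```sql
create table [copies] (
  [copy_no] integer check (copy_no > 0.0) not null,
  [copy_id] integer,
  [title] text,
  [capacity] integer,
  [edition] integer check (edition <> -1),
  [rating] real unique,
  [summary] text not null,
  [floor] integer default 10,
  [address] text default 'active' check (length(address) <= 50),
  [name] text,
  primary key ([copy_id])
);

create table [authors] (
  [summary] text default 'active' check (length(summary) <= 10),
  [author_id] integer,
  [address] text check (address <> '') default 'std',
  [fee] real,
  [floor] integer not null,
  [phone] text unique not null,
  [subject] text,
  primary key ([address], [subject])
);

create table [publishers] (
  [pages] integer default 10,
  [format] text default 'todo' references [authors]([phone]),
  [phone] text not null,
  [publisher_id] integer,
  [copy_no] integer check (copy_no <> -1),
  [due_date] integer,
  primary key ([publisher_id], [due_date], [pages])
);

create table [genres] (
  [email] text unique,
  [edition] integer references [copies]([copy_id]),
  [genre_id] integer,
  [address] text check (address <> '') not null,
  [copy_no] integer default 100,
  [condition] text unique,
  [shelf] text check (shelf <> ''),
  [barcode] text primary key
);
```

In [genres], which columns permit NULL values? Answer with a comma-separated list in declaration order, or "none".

email, edition, genre_id, copy_no, condition, shelf

- email: UNIQUE does not imply NOT NULL → nullable.
- edition: a foreign key column may be NULL unless separately constrained → nullable.
- genre_id: no NOT NULL constraint applies → nullable.
- address: declared NOT NULL → not nullable.
- copy_no: DEFAULT only fills an omitted column; an explicit NULL is still allowed → nullable.
- condition: UNIQUE does not imply NOT NULL → nullable.
- shelf: CHECK does not forbid NULL (a CHECK constraint passes when its expression is NULL) → nullable.
- barcode: part of the PRIMARY KEY, which implies NOT NULL → not nullable.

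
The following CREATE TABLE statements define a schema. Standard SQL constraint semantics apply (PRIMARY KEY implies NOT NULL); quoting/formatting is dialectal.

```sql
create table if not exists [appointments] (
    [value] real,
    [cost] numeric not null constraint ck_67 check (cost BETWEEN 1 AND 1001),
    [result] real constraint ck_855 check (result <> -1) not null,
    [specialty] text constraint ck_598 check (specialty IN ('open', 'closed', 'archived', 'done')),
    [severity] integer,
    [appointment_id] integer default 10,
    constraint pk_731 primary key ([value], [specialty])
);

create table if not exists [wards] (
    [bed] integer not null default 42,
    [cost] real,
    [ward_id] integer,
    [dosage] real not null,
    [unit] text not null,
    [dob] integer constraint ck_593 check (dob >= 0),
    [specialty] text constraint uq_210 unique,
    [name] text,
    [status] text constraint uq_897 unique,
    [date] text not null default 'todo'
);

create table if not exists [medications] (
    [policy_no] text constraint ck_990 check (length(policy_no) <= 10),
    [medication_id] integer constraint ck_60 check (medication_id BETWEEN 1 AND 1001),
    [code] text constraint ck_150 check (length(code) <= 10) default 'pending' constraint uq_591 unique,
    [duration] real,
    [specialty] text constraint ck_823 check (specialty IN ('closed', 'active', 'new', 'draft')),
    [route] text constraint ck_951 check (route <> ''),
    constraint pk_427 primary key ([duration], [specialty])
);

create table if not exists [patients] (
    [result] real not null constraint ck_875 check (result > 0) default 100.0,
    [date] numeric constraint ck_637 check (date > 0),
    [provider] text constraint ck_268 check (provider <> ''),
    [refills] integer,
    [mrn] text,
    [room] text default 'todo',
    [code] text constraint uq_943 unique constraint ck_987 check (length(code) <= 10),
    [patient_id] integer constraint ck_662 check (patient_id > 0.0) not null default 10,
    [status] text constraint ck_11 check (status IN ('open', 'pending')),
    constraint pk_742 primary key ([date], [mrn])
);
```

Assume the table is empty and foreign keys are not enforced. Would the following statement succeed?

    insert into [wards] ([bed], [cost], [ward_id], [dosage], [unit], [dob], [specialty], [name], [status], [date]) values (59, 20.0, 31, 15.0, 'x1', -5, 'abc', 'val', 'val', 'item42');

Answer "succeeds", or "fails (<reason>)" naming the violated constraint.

fails (CHECK on dob)

The value -5 for dob violates CHECK (dob >= 0).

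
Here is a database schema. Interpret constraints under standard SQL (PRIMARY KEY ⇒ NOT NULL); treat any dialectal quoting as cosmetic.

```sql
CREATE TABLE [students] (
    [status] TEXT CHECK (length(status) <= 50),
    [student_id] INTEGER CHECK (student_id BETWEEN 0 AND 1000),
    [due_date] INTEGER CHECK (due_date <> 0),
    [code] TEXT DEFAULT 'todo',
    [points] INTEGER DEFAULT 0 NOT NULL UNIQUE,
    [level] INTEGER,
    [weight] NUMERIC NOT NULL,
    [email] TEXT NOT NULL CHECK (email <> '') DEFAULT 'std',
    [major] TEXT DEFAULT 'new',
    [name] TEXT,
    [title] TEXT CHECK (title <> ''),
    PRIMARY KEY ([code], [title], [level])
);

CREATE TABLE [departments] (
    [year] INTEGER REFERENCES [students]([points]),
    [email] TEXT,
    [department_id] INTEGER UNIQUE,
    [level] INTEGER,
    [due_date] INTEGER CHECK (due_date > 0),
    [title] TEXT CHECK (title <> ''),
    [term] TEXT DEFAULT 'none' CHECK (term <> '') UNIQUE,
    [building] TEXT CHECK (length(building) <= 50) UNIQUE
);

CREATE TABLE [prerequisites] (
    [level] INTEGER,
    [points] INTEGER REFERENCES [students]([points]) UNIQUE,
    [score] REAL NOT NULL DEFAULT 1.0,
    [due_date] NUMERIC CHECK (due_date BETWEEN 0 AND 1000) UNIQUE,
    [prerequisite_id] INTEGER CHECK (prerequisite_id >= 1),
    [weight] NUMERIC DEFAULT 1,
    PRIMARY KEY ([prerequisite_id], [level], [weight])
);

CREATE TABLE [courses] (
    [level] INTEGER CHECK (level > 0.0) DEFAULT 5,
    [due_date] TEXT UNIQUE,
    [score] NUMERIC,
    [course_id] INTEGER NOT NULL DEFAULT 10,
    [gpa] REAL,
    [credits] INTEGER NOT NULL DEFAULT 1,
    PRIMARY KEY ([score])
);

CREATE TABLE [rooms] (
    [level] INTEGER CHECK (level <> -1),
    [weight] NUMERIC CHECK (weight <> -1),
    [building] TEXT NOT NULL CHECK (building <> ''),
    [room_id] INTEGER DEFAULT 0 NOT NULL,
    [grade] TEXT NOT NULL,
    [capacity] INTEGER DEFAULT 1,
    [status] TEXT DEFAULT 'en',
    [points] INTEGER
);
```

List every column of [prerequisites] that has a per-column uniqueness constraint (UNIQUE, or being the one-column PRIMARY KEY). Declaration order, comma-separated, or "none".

points, due_date

- level: part of a composite PRIMARY KEY — only the tuple is unique, not this column on its own.
- points: declared UNIQUE → unique.
- score: no UNIQUE or single-column PK constraint.
- due_date: declared UNIQUE → unique.
- prerequisite_id: part of a composite PRIMARY KEY — only the tuple is unique, not this column on its own.
- weight: part of a composite PRIMARY KEY — only the tuple is unique, not this column on its own.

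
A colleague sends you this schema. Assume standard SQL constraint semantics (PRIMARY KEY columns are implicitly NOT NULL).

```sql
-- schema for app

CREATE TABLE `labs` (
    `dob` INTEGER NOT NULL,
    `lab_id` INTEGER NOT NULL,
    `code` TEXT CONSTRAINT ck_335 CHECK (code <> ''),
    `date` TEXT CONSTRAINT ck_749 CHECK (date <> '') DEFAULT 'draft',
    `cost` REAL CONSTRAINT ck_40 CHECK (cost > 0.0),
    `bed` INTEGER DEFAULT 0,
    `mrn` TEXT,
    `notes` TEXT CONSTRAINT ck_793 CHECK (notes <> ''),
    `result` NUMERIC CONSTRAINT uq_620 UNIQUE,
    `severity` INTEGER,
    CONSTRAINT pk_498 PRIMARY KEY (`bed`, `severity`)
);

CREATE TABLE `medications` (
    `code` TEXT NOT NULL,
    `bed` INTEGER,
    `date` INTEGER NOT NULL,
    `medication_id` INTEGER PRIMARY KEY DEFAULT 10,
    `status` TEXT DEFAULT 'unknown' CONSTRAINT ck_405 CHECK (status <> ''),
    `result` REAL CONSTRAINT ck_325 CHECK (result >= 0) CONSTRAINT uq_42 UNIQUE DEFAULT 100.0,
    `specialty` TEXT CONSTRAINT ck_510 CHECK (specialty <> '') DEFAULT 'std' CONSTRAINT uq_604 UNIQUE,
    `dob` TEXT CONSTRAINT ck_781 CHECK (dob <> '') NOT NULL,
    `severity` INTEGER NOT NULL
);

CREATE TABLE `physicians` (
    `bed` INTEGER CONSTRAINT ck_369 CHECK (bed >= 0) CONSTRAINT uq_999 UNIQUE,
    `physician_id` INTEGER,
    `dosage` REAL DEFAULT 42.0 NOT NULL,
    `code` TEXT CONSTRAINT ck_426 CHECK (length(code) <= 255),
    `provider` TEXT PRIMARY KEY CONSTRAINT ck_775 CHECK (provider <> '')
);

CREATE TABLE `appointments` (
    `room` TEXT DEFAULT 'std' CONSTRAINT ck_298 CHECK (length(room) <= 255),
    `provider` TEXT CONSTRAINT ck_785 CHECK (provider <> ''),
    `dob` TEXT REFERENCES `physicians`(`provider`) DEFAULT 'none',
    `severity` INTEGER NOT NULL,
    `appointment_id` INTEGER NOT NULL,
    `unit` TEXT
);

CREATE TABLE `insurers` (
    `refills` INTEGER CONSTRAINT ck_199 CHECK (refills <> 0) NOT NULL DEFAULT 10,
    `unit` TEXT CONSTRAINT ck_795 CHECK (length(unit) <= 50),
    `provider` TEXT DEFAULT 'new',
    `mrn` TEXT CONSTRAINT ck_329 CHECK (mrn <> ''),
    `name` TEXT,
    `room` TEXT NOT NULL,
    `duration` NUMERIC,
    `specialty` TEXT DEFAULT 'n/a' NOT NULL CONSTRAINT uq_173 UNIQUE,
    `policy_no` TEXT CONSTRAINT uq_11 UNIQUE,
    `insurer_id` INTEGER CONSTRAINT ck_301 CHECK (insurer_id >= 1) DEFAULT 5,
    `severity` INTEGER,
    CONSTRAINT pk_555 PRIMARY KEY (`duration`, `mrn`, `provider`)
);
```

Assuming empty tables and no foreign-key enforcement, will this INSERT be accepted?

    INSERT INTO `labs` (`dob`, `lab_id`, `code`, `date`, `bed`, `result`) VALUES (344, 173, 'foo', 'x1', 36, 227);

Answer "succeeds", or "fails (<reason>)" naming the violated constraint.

severity is omitted from the column list and has no DEFAULT, so it would receive NULL.
But severity is part of the PRIMARY KEY (implied NOT NULL).

fails (NOT NULL on severity)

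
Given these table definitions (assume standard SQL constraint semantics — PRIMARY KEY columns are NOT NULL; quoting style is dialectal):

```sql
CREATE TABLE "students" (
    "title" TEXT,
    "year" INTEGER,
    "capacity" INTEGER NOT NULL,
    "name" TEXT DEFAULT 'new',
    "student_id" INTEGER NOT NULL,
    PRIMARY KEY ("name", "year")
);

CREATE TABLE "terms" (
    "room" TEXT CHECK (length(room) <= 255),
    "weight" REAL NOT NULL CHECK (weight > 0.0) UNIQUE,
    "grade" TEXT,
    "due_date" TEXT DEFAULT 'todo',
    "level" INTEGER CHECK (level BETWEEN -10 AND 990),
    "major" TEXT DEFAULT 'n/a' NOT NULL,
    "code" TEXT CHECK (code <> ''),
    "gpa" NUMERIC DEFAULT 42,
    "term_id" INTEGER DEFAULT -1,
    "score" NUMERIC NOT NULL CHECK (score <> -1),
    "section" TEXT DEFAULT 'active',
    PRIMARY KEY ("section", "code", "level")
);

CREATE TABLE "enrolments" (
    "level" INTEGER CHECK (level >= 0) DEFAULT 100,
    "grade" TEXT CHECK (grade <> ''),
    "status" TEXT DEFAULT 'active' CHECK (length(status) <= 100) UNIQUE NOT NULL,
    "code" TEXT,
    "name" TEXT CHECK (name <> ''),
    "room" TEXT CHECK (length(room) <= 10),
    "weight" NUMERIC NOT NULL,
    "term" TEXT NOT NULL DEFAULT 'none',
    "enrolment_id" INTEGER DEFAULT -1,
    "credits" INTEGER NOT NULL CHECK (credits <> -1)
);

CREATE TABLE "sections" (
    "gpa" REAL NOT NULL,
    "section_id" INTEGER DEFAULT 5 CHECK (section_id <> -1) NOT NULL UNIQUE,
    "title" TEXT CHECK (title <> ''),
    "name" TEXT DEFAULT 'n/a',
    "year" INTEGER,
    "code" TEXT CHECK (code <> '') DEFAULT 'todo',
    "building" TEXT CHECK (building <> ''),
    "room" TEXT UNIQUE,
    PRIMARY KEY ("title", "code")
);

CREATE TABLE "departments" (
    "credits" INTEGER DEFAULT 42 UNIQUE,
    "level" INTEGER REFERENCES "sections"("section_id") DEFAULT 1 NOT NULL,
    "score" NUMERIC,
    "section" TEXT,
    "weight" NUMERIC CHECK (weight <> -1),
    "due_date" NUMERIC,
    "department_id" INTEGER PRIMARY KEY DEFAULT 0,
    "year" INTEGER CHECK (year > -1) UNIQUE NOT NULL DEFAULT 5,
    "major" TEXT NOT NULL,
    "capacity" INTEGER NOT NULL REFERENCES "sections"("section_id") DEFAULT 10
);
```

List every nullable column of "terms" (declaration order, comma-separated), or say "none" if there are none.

room, grade, due_date, gpa, term_id

- room: CHECK does not forbid NULL (a CHECK constraint passes when its expression is NULL) → nullable.
- weight: declared NOT NULL → not nullable.
- grade: no NOT NULL constraint applies → nullable.
- due_date: DEFAULT only fills an omitted column; an explicit NULL is still allowed → nullable.
- level: part of the PRIMARY KEY, which implies NOT NULL → not nullable.
- major: declared NOT NULL → not nullable.
- code: part of the PRIMARY KEY, which implies NOT NULL → not nullable.
- gpa: DEFAULT only fills an omitted column; an explicit NULL is still allowed → nullable.
- term_id: DEFAULT only fills an omitted column; an explicit NULL is still allowed → nullable.
- score: declared NOT NULL → not nullable.
- section: part of the PRIMARY KEY, which implies NOT NULL → not nullable.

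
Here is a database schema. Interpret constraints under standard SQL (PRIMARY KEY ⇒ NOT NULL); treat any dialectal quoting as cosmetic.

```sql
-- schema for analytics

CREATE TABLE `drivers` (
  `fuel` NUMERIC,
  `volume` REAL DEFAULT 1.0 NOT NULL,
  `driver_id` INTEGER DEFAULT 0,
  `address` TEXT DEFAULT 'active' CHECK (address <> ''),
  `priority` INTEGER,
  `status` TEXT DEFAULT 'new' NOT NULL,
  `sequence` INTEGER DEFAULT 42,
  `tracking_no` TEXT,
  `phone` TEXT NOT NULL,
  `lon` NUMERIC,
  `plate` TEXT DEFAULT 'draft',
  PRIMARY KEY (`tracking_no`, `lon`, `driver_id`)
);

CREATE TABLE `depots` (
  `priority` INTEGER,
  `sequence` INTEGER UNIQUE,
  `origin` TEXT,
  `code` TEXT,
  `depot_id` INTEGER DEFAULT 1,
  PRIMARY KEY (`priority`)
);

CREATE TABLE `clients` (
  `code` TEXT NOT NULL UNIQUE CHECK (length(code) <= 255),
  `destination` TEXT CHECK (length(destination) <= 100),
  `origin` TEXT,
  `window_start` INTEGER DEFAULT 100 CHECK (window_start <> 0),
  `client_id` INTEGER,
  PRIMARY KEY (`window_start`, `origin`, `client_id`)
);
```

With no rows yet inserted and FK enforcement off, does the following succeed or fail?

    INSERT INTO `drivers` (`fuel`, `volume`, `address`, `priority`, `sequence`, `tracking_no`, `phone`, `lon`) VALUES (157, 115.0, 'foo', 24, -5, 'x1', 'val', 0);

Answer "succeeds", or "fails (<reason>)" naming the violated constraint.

succeeds

NOT NULL columns: driver_id defaults to 0; lon is supplied; phone is supplied; status defaults to 'new'; tracking_no is supplied; volume is supplied.
CHECK constraints: 'foo' satisfies (address <> '').
No constraint is violated.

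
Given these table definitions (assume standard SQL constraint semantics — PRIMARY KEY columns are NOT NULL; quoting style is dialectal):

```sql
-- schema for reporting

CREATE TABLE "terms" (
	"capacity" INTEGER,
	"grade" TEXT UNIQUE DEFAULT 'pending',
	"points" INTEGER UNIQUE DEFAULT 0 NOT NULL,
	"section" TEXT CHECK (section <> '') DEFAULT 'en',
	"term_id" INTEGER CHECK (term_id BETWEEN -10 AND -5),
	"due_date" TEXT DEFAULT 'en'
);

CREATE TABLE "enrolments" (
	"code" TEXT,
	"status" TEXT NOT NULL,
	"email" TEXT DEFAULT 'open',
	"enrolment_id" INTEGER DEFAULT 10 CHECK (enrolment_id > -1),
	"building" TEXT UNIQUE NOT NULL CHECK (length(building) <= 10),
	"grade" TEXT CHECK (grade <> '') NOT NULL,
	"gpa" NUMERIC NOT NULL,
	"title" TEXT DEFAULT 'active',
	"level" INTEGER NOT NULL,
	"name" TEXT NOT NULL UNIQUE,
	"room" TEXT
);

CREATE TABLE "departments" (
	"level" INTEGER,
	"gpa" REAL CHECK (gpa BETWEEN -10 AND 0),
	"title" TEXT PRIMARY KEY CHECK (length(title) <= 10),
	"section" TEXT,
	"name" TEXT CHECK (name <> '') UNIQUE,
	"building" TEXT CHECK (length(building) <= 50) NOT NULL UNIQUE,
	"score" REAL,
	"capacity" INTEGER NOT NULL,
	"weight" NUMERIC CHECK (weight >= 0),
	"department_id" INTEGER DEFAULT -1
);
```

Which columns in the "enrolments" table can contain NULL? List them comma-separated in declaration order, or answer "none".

- code: no NOT NULL constraint applies → nullable.
- status: declared NOT NULL → not nullable.
- email: DEFAULT only fills an omitted column; an explicit NULL is still allowed → nullable.
- enrolment_id: CHECK does not forbid NULL (a CHECK constraint passes when its expression is NULL) → nullable.
- building: declared NOT NULL → not nullable.
- grade: declared NOT NULL → not nullable.
- gpa: declared NOT NULL → not nullable.
- title: DEFAULT only fills an omitted column; an explicit NULL is still allowed → nullable.
- level: declared NOT NULL → not nullable.
- name: declared NOT NULL → not nullable.
- room: no NOT NULL constraint applies → nullable.

code, email, enrolment_id, title, room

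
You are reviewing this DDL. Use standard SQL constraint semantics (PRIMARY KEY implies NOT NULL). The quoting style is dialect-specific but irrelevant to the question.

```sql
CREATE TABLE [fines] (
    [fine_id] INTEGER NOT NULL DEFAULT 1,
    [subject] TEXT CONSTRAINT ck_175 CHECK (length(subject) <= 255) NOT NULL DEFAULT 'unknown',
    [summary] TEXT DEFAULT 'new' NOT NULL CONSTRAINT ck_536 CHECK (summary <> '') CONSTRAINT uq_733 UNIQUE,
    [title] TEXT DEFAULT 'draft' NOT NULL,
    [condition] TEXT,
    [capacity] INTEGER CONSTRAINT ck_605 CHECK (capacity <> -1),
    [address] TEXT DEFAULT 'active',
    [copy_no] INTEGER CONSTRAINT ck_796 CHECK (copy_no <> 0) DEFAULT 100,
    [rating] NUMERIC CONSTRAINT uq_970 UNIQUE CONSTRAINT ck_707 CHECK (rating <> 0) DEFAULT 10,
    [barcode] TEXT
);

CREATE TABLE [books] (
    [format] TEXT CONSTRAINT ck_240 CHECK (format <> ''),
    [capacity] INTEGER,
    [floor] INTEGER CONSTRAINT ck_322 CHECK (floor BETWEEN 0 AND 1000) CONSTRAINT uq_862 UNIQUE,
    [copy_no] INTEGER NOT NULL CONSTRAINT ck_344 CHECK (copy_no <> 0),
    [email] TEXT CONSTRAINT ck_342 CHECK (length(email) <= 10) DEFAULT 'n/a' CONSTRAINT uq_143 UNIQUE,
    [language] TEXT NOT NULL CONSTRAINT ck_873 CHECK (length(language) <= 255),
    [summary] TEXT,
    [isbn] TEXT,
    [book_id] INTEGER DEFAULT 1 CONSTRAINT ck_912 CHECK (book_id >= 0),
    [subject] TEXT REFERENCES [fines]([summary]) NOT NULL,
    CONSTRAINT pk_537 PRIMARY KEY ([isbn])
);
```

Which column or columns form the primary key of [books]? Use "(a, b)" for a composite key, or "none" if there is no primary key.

isbn is declared PRIMARY KEY as a table-level PRIMARY KEY clause.

isbn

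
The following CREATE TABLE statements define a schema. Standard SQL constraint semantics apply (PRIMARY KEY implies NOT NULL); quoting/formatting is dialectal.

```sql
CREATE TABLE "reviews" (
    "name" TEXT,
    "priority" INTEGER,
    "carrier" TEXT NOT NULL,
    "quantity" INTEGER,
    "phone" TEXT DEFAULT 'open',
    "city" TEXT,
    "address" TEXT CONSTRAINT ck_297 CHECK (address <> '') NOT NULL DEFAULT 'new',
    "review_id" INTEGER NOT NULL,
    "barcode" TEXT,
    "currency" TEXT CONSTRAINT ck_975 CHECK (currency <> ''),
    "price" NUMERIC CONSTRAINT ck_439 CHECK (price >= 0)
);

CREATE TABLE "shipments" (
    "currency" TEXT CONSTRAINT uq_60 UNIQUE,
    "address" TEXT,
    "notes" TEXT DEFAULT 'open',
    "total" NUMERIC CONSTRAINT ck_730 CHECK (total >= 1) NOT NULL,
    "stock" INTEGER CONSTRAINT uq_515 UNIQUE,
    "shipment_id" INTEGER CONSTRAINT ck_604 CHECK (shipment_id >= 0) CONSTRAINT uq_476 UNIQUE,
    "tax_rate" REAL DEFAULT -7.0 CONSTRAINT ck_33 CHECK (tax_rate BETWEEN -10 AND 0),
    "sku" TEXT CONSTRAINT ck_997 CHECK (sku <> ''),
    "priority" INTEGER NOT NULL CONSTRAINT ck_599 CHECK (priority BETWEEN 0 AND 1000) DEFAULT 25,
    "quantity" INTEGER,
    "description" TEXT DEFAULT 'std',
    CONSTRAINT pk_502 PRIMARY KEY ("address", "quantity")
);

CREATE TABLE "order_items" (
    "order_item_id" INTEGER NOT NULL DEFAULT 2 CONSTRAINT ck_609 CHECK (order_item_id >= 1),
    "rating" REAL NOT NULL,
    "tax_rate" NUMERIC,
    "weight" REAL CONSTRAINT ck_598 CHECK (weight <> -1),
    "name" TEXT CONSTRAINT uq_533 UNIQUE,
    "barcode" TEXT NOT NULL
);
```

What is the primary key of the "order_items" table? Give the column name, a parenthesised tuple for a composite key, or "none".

none

No column is declared PRIMARY KEY inline, and there is no table-level PRIMARY KEY clause in order_items.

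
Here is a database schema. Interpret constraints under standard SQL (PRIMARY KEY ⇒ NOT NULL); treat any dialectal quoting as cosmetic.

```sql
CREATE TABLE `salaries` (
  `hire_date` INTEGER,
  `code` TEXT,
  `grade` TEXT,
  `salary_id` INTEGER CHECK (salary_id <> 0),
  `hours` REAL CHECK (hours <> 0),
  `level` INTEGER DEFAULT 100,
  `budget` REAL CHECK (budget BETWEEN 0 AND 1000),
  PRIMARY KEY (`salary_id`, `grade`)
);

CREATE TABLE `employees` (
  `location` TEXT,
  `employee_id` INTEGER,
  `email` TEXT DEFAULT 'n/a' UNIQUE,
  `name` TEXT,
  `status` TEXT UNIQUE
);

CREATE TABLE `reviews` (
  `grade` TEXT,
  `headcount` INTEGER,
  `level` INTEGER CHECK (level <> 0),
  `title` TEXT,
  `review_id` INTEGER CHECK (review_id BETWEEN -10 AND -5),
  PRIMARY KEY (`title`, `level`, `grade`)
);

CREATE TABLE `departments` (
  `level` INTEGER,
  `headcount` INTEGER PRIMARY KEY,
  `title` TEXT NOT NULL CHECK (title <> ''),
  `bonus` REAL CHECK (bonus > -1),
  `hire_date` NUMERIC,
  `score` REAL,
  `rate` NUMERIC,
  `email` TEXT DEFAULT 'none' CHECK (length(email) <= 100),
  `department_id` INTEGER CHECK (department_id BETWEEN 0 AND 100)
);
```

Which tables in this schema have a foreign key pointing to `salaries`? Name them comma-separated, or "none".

none

No REFERENCES clause anywhere in the schema names salaries.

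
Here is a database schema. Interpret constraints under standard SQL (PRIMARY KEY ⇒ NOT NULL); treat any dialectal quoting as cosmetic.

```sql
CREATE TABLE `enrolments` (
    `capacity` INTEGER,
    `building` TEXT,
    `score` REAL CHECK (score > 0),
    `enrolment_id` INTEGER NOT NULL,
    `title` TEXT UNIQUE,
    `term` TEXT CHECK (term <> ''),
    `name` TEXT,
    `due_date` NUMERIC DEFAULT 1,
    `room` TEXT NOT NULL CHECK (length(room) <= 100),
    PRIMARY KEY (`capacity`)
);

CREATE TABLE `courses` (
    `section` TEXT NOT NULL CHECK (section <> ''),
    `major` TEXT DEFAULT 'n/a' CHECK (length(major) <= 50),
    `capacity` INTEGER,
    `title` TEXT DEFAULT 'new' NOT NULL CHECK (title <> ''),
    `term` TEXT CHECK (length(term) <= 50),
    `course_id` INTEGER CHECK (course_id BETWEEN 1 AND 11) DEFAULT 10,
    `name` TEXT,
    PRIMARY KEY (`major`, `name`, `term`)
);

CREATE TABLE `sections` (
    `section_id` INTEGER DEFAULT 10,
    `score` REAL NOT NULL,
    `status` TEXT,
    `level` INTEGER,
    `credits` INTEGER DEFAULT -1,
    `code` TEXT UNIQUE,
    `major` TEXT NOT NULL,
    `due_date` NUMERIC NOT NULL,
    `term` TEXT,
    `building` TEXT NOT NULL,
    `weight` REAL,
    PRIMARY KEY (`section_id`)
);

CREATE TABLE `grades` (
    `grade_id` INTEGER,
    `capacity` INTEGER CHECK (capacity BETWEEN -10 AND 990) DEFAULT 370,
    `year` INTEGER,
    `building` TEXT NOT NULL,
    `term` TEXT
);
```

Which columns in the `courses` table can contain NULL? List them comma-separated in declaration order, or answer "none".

- section: declared NOT NULL → not nullable.
- major: part of the PRIMARY KEY, which implies NOT NULL → not nullable.
- capacity: no NOT NULL constraint applies → nullable.
- title: declared NOT NULL → not nullable.
- term: part of the PRIMARY KEY, which implies NOT NULL → not nullable.
- course_id: CHECK does not forbid NULL (a CHECK constraint passes when its expression is NULL) → nullable.
- name: part of the PRIMARY KEY, which implies NOT NULL → not nullable.

capacity, course_id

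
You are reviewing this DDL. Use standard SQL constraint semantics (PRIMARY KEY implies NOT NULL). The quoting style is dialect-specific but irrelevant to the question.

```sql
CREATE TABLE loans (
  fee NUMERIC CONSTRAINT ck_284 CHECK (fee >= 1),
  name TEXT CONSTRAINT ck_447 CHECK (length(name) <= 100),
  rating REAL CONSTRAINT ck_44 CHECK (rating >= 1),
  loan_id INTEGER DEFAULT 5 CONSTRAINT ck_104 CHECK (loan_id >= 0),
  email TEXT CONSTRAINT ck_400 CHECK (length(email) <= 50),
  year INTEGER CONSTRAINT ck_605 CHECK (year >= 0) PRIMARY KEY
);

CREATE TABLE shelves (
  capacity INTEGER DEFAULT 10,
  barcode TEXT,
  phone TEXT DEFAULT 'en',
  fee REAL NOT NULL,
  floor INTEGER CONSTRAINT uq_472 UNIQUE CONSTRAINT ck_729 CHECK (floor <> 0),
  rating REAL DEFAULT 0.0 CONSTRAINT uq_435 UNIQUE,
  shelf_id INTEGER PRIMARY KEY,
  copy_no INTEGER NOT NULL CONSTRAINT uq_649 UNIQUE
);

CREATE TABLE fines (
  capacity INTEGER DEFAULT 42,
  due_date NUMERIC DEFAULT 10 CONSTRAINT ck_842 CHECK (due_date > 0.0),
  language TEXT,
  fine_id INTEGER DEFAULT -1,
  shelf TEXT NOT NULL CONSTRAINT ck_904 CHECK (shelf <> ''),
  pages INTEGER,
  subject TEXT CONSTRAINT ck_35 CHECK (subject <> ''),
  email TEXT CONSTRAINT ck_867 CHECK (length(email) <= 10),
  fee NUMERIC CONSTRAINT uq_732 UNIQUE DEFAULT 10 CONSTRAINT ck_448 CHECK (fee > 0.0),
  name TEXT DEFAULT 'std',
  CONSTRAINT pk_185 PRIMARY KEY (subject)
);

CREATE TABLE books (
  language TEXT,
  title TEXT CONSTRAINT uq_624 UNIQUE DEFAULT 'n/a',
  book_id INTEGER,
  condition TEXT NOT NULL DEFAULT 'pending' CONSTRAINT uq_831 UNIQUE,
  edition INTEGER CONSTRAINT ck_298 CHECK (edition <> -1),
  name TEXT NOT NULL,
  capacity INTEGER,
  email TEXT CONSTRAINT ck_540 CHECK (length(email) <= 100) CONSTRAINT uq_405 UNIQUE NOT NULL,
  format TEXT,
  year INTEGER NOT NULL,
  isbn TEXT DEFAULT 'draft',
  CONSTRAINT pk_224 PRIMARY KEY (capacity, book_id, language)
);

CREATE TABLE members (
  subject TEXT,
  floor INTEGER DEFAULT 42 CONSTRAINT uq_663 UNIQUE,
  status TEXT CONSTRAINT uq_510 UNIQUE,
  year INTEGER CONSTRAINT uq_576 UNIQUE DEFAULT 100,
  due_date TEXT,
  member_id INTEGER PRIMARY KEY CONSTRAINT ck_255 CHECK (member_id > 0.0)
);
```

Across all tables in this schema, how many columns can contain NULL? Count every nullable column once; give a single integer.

27

loans: 5 nullable (fee, name, rating, loan_id, email — PK (year) and explicit NOT NULL columns excluded).
shelves: 5 nullable (capacity, barcode, phone, floor, rating — PK (shelf_id) and explicit NOT NULL columns excluded).
fines: 8 nullable (capacity, due_date, language, fine_id, pages, email, fee, name — PK (subject) and explicit NOT NULL columns excluded).
books: 4 nullable (title, edition, format, isbn — PK (capacity, book_id, language) and explicit NOT NULL columns excluded).
members: 5 nullable (subject, floor, status, year, due_date — PK (member_id) and explicit NOT NULL columns excluded).
Total: 5 + 5 + 8 + 4 + 5 = 27.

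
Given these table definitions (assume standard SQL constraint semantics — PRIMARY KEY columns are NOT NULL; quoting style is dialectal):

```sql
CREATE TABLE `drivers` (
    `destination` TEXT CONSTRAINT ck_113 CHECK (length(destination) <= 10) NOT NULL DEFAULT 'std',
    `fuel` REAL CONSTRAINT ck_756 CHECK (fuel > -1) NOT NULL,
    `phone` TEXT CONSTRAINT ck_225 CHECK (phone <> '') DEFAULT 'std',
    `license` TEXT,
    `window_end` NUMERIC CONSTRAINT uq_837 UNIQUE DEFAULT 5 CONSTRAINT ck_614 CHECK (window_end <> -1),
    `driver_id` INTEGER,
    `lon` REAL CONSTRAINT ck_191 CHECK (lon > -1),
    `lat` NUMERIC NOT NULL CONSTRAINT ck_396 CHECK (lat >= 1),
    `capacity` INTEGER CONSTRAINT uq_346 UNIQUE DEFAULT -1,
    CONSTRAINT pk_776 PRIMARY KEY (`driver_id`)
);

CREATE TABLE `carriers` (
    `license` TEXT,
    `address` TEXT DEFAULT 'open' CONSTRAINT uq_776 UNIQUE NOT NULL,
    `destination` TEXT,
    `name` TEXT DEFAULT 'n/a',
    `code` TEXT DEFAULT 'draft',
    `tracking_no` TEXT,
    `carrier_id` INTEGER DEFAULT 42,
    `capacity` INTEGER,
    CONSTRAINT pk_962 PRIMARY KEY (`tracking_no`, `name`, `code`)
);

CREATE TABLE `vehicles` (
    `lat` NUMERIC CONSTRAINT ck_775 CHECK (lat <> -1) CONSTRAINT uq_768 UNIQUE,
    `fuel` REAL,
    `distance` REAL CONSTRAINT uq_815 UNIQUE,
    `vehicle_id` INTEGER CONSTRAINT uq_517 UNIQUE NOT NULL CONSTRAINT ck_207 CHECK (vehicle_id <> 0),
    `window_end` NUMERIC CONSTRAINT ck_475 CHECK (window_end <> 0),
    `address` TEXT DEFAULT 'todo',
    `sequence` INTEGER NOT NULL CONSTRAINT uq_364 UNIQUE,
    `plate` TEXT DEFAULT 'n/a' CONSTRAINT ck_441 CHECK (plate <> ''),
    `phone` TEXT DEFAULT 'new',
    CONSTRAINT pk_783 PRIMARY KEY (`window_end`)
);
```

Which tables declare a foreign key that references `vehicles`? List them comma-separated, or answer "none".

none

No REFERENCES clause anywhere in the schema names vehicles.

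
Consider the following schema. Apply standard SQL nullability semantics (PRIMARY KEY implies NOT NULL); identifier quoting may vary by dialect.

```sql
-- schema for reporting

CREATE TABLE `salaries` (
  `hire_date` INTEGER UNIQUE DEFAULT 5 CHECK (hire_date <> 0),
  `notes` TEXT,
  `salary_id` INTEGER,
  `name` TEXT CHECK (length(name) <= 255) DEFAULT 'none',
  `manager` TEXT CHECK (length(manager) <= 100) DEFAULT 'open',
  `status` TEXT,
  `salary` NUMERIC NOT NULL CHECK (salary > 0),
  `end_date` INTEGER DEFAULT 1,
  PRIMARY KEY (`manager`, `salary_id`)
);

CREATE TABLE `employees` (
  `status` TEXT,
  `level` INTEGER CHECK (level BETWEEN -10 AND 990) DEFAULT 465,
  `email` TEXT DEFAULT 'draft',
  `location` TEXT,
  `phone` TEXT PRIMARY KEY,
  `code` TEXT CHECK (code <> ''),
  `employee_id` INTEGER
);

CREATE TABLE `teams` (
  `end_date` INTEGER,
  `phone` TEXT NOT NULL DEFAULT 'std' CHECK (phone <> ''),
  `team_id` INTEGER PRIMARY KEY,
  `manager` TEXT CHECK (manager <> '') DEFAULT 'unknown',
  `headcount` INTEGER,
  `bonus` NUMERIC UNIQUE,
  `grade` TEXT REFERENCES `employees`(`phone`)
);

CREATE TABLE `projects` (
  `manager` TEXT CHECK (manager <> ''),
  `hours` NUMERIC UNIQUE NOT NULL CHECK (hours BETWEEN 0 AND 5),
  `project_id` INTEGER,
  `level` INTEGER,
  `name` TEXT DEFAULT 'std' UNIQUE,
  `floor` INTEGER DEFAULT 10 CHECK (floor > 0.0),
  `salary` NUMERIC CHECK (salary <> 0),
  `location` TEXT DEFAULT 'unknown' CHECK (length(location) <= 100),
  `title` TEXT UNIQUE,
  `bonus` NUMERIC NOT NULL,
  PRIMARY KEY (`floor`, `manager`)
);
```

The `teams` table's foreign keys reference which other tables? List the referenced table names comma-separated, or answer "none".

- grade REFERENCES employees(phone).

employees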